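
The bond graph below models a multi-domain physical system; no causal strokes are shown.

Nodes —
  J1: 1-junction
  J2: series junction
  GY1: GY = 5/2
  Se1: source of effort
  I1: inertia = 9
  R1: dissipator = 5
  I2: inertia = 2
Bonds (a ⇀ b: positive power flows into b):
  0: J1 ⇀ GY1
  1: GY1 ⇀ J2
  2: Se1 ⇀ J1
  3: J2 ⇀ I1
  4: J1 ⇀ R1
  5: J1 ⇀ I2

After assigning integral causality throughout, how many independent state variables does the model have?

#2 stroke at J1  (Se1 fixes effort; stroke away)
#3 stroke at I1  (I1 outputs flow p/I1)
#1 stroke at J2  (common-f at J2 fixed by 3)
#0 stroke at J1  (through GY1, causality inverts; strokes same side of GY1)
#5 stroke at I2  (I2 outputs flow p/I2)
#4 stroke at J1  (1-jn J1 has f-setter on 5)

2  (I1, I2 all integral)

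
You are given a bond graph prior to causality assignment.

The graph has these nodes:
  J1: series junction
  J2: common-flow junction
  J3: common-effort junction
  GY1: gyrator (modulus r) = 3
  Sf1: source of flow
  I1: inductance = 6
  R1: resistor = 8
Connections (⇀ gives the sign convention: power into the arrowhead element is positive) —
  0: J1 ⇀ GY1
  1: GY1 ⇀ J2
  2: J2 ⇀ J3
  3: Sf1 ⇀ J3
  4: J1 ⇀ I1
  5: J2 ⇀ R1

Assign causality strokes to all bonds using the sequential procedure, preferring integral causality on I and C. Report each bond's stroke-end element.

bond 3 |Sf1  (Sf1 (Sf) sets flow on bond)
bond 2 |J3  (J3 needs exactly one e-in)
bond 1 |J2  (common-f at J2 fixed by 2)
bond 5 |J2  (common-f at J2 fixed by 2)
bond 0 |J1  (through GY1, causality inverts; strokes same side of GY1)
bond 4 |I1  (J1: last free bond brings flow in)

#0 |J1
#1 |J2
#2 |J3
#3 |Sf1
#4 |I1
#5 |J2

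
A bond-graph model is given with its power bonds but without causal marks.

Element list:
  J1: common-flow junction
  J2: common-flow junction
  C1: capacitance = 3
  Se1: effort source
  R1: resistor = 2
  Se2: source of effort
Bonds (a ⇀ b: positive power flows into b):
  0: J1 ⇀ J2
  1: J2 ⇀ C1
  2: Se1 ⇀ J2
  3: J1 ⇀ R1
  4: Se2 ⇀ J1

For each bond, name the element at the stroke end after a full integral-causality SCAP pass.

b2 stroke at J2  (Se1: effort source, stroke at far end)
b4 stroke at J1  (Se2: effort source, stroke at far end)
b1 stroke at J2  (C1: C, integral causality)
b0 stroke at J1  (J2: last free bond brings flow in)
b3 stroke at R1  (J1 needs exactly one f-in)

#0 stroke at J1
#1 stroke at J2
#2 stroke at J2
#3 stroke at R1
#4 stroke at J1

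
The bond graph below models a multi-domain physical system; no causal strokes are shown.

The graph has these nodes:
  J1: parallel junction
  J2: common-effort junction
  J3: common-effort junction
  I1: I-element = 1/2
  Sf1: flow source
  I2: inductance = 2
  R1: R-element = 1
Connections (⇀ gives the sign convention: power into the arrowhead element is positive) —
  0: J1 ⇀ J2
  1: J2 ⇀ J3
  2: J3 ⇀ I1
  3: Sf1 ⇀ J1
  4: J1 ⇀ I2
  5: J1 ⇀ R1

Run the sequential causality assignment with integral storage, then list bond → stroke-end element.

b3 stroke→Sf1  (Sf1 (Sf) sets flow on bond)
b2 stroke→I1  (I1: I, integral causality)
b1 stroke→J3  (J3: last free bond brings effort in)
b0 stroke→J2  (only one effort-in slot at J2)
b4 stroke→I2  (I2 integral (f out))
b5 stroke→J1  (J1 needs exactly one e-in)

#0 →J2
#1 →J3
#2 →I1
#3 →Sf1
#4 →I2
#5 →J1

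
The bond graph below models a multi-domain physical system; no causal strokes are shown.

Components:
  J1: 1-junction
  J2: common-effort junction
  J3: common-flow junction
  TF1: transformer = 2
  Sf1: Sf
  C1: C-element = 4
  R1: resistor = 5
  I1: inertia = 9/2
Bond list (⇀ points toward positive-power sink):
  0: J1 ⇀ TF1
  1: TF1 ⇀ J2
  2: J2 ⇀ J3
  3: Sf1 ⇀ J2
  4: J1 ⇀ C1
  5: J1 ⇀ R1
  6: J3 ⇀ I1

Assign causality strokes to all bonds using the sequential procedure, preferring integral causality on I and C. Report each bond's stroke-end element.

#0 →TF1
#1 →J2
#2 →J3
#3 →Sf1
#4 →J1
#5 →J1
#6 →I1

β3 |Sf1  (Sf1 fixes flow; stroke at Sf1)
β4 |J1  (C1 integral (e out))
β6 |I1  (I1: I, integral causality)
β2 |J3  (1-jn J3 has f-setter on 6)
β1 |J2  (closing 0-jn rule on J2)
β0 |TF1  (TF1: transformer flips bond 1)
β5 |J1  (J1 flow already set via bond 0)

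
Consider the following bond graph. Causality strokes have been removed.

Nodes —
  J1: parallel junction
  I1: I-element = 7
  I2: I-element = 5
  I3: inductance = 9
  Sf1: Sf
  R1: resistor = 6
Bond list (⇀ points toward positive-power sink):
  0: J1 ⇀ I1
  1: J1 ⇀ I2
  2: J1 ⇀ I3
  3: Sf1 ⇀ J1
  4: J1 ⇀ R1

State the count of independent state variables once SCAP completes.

3  (I1, I2, I3 all integral)

#3 |Sf1  (source Sf1 imposes f)
#0 |I1  (prefer integral on I1)
#1 |I2  (I2: I, integral causality)
#2 |I3  (I3 outputs flow p/I3)
#4 |J1  (J1 needs exactly one e-in)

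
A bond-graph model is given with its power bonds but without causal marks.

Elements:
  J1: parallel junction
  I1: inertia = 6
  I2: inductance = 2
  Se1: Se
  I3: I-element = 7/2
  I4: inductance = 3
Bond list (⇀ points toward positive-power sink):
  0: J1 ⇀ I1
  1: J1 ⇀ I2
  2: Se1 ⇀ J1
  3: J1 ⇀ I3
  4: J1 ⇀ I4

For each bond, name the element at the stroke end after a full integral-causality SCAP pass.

bond 0 →I1
bond 1 →I2
bond 2 →J1
bond 3 →I3
bond 4 →I4

b2 stroke at J1  (Se1 fixes effort; stroke away)
b0 stroke at I1  (common-e at J1 fixed by 2)
b1 stroke at I2  (J1 effort already set via bond 2)
b3 stroke at I3  (J1: bond 2 brought effort, rest push out)
b4 stroke at I4  (J1: bond 2 brought effort, rest push out)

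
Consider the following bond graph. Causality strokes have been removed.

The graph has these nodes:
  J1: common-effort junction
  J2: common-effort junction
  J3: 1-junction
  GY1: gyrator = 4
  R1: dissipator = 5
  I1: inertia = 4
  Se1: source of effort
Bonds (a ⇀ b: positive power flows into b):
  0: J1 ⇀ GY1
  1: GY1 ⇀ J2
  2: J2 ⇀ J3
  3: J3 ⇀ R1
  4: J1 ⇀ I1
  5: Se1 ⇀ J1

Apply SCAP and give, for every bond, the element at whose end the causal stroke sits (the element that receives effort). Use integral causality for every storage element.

#5 |J1  (Se1: effort source, stroke at far end)
#0 |GY1  (common-e at J1 fixed by 5)
#4 |I1  (J1 effort already set via bond 5)
#1 |GY1  (GY1: gyrator matches bond 0)
#2 |J2  (J2: last free bond brings effort in)
#3 |J3  (common-f at J3 fixed by 2)

bond 0 stroke at GY1
bond 1 stroke at GY1
bond 2 stroke at J2
bond 3 stroke at J3
bond 4 stroke at I1
bond 5 stroke at J1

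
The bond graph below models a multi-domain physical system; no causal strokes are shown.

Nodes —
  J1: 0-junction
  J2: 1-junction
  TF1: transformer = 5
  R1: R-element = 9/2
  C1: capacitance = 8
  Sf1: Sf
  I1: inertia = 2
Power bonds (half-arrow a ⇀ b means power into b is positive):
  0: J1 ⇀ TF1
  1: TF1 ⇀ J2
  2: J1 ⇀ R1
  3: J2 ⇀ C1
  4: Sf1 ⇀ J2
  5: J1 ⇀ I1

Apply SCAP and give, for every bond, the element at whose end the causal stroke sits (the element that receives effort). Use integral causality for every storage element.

β0 |TF1
β1 |J2
β2 |J1
β3 |J2
β4 |Sf1
β5 |I1

bond 4 →Sf1  (Sf1 fixes flow; stroke at Sf1)
bond 1 →J2  (J2: bond 4 brought flow, rest push out)
bond 3 →J2  (common-f at J2 fixed by 4)
bond 0 →TF1  (TF1 one-in-one-out from 1)
bond 5 →I1  (prefer integral on I1)
bond 2 →J1  (closing 0-jn rule on J1)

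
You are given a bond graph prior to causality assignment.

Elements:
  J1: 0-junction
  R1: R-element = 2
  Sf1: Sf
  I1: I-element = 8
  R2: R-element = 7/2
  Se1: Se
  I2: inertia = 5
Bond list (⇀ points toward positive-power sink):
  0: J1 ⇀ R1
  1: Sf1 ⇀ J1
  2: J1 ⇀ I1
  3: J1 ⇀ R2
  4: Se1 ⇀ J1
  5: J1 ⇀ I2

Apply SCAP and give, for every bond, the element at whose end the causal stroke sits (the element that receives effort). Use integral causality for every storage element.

bond 1 stroke→Sf1  (Sf1 (Sf) sets flow on bond)
bond 4 stroke→J1  (Se1: effort source, stroke at far end)
bond 0 stroke→R1  (common-e at J1 fixed by 4)
bond 2 stroke→I1  (common-e at J1 fixed by 4)
bond 3 stroke→R2  (J1 effort already set via bond 4)
bond 5 stroke→I2  (J1 effort already set via bond 4)

#0 stroke→R1
#1 stroke→Sf1
#2 stroke→I1
#3 stroke→R2
#4 stroke→J1
#5 stroke→I2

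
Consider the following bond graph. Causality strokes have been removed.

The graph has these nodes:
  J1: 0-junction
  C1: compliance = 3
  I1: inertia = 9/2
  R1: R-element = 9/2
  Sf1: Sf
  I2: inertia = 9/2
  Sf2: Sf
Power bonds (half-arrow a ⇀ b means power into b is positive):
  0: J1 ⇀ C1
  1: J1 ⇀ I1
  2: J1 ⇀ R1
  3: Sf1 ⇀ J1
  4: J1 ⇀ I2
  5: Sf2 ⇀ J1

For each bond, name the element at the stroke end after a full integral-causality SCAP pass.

bond 0 →J1
bond 1 →I1
bond 2 →R1
bond 3 →Sf1
bond 4 →I2
bond 5 →Sf2

#3 stroke→Sf1  (Sf1 (Sf) sets flow on bond)
#5 stroke→Sf2  (Sf2: flow source, stroke at near end)
#0 stroke→J1  (C1 outputs effort q/C1)
#1 stroke→I1  (J1 effort already set via bond 0)
#2 stroke→R1  (common-e at J1 fixed by 0)
#4 stroke→I2  (0-jn J1 has e-setter on 0)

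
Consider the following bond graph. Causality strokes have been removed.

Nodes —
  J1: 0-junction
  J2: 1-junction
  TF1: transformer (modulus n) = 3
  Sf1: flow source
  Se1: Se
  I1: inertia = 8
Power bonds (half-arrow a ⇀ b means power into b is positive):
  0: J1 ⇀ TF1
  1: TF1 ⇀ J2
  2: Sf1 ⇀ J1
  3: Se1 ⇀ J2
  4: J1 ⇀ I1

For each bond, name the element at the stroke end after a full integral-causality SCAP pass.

#0 |J1
#1 |TF1
#2 |Sf1
#3 |J2
#4 |I1

#2 stroke→Sf1  (Sf1 fixes flow; stroke at Sf1)
#3 stroke→J2  (source Se1 imposes e)
#1 stroke→TF1  (only one flow-in slot at J2)
#0 stroke→J1  (TF1: transformer flips bond 1)
#4 stroke→I1  (J1: bond 0 brought effort, rest push out)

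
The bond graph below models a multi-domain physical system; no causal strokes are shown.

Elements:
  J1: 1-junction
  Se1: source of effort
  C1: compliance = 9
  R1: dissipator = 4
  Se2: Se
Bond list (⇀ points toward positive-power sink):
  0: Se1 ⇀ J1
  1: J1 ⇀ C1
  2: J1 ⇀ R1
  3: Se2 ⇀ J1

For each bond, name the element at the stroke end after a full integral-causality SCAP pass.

β0 →J1
β1 →J1
β2 →R1
β3 →J1

b0 stroke at J1  (Se1: effort source, stroke at far end)
b3 stroke at J1  (Se2 fixes effort; stroke away)
b1 stroke at J1  (C1: C, integral causality)
b2 stroke at R1  (only one flow-in slot at J1)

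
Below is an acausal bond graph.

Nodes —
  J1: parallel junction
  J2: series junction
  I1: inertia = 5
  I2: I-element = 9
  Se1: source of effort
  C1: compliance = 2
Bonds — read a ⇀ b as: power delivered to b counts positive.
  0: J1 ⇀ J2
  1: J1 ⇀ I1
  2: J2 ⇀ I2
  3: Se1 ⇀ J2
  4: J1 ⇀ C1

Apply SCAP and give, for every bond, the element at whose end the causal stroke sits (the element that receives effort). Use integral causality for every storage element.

bond 3 stroke at J2  (Se1: effort source, stroke at far end)
bond 1 stroke at I1  (I1 outputs flow p/I1)
bond 2 stroke at I2  (prefer integral on I2)
bond 0 stroke at J2  (J2: bond 2 brought flow, rest push out)
bond 4 stroke at J1  (J1: last free bond brings effort in)

β0 →J2
β1 →I1
β2 →I2
β3 →J2
β4 →J1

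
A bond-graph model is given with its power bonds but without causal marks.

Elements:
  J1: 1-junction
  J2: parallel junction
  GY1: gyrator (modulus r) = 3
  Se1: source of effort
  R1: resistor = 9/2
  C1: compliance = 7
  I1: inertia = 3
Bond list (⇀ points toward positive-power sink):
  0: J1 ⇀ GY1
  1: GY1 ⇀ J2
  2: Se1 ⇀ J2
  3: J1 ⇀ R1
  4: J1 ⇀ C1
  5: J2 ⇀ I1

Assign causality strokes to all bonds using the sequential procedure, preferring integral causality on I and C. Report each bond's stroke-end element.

bond 0 stroke→GY1
bond 1 stroke→GY1
bond 2 stroke→J2
bond 3 stroke→J1
bond 4 stroke→J1
bond 5 stroke→I1

#2 stroke→J2  (Se1: effort source, stroke at far end)
#1 stroke→GY1  (0-jn J2 has e-setter on 2)
#5 stroke→I1  (J2: bond 2 brought effort, rest push out)
#0 stroke→GY1  (GY1 both-in/both-out from 1)
#3 stroke→J1  (1-jn J1 has f-setter on 0)
#4 stroke→J1  (common-f at J1 fixed by 0)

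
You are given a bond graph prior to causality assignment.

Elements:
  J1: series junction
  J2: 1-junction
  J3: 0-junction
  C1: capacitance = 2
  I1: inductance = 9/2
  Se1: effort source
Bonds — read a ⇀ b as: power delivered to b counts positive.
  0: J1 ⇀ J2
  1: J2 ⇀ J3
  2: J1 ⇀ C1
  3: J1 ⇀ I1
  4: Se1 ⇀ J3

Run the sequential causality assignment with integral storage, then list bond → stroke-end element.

β0 stroke at J1
β1 stroke at J2
β2 stroke at J1
β3 stroke at I1
β4 stroke at J3

#4 stroke at J3  (Se1: effort source, stroke at far end)
#1 stroke at J2  (J3 effort already set via bond 4)
#0 stroke at J1  (J2: last free bond brings flow in)
#2 stroke at J1  (C1: C, integral causality)
#3 stroke at I1  (J1 needs exactly one f-in)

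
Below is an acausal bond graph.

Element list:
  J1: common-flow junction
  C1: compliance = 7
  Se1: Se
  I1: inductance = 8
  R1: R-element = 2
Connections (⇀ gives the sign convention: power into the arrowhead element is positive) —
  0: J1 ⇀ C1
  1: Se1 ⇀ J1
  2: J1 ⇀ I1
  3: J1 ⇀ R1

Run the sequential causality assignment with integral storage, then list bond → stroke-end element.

β1 →J1  (Se1: effort source, stroke at far end)
β0 →J1  (C1 integral (e out))
β2 →I1  (prefer integral on I1)
β3 →J1  (common-f at J1 fixed by 2)

bond 0 |J1
bond 1 |J1
bond 2 |I1
bond 3 |J1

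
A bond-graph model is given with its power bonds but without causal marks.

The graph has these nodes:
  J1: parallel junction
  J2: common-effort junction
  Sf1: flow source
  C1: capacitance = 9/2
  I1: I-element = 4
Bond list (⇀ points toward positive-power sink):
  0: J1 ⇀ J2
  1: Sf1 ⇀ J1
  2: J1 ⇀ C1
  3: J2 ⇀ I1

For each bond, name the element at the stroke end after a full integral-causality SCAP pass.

#0 |J2
#1 |Sf1
#2 |J1
#3 |I1

β1 stroke at Sf1  (source Sf1 imposes f)
β2 stroke at J1  (C1 outputs effort q/C1)
β0 stroke at J2  (J1: bond 2 brought effort, rest push out)
β3 stroke at I1  (common-e at J2 fixed by 0)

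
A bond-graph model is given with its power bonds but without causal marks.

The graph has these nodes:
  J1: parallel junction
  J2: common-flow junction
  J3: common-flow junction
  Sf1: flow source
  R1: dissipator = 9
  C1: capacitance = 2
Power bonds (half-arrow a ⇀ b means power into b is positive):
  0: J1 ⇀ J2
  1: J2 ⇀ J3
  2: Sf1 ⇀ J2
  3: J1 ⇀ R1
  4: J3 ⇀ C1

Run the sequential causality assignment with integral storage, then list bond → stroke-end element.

#2 |Sf1  (Sf1 fixes flow; stroke at Sf1)
#0 |J2  (common-f at J2 fixed by 2)
#1 |J2  (J2 flow already set via bond 2)
#4 |J3  (common-f at J3 fixed by 1)
#3 |J1  (J1 needs exactly one e-in)

#0 stroke→J2
#1 stroke→J2
#2 stroke→Sf1
#3 stroke→J1
#4 stroke→J3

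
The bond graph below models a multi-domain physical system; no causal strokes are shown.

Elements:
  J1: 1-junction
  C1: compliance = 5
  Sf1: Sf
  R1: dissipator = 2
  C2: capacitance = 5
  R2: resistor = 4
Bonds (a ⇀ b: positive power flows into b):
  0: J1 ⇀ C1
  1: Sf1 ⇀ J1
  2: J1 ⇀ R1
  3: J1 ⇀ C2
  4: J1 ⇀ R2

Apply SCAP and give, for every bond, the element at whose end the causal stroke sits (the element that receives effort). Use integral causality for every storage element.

bond 1 stroke→Sf1  (Sf1 (Sf) sets flow on bond)
bond 0 stroke→J1  (J1 flow already set via bond 1)
bond 2 stroke→J1  (1-jn J1 has f-setter on 1)
bond 3 stroke→J1  (common-f at J1 fixed by 1)
bond 4 stroke→J1  (J1 flow already set via bond 1)

#0 →J1
#1 →Sf1
#2 →J1
#3 →J1
#4 →J1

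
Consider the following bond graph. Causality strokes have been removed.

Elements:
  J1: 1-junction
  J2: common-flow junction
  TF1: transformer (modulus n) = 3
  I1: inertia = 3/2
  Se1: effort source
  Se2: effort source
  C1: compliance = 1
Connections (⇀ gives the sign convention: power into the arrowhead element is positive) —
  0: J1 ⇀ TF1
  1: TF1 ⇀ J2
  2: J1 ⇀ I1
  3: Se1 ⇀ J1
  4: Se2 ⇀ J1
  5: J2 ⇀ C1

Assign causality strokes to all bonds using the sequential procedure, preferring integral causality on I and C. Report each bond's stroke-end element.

β0 |J1
β1 |TF1
β2 |I1
β3 |J1
β4 |J1
β5 |J2

#3 |J1  (Se1 fixes effort; stroke away)
#4 |J1  (Se2 (Se) sets effort on bond)
#2 |I1  (prefer integral on I1)
#0 |J1  (common-f at J1 fixed by 2)
#1 |TF1  (TF1 one-in-one-out from 0)
#5 |J2  (J2 flow already set via bond 1)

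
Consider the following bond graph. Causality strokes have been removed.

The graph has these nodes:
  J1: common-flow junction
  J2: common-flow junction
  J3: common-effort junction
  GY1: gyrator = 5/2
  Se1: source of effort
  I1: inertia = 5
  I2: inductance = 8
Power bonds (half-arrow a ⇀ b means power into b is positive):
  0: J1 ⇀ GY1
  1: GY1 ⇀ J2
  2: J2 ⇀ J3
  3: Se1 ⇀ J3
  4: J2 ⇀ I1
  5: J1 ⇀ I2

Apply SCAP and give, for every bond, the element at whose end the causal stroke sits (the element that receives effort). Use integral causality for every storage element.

#0 →J1
#1 →J2
#2 →J2
#3 →J3
#4 →I1
#5 →I2

β3 stroke at J3  (Se1: effort source, stroke at far end)
β2 stroke at J2  (0-jn J3 has e-setter on 3)
β4 stroke at I1  (I1: I, integral causality)
β1 stroke at J2  (J2 flow already set via bond 4)
β0 stroke at J1  (GY1: gyrator matches bond 1)
β5 stroke at I2  (J1: last free bond brings flow in)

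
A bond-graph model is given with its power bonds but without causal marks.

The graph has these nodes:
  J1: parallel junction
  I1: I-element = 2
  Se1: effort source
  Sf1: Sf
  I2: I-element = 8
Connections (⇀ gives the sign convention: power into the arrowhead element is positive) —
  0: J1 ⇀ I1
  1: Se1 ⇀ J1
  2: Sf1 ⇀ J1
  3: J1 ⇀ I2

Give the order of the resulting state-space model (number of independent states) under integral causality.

b1 stroke at J1  (Se1 fixes effort; stroke away)
b2 stroke at Sf1  (Sf1: flow source, stroke at near end)
b0 stroke at I1  (J1 effort already set via bond 1)
b3 stroke at I2  (0-jn J1 has e-setter on 1)

2  (I1, I2 all integral)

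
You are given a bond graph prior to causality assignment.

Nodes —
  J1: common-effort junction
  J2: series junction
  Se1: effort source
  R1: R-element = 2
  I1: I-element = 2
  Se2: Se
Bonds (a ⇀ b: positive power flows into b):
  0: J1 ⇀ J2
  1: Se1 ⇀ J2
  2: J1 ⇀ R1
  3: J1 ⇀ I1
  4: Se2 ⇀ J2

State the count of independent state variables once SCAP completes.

1  (I1 all integral)

bond 1 →J2  (Se1 (Se) sets effort on bond)
bond 4 →J2  (Se2 (Se) sets effort on bond)
bond 0 →J1  (only one flow-in slot at J2)
bond 2 →R1  (J1 effort already set via bond 0)
bond 3 →I1  (J1 effort already set via bond 0)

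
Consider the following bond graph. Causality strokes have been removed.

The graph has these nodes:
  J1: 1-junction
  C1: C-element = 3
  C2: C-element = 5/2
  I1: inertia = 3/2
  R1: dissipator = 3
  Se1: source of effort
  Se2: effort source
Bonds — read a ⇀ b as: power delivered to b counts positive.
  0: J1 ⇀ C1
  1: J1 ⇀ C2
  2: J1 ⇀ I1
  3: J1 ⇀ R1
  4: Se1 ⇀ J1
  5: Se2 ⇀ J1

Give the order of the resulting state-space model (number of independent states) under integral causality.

3  (C1, C2, I1 all integral)

β4 stroke→J1  (Se1 fixes effort; stroke away)
β5 stroke→J1  (source Se2 imposes e)
β0 stroke→J1  (C1: C, integral causality)
β1 stroke→J1  (C2 outputs effort q/C2)
β2 stroke→I1  (I1 outputs flow p/I1)
β3 stroke→J1  (common-f at J1 fixed by 2)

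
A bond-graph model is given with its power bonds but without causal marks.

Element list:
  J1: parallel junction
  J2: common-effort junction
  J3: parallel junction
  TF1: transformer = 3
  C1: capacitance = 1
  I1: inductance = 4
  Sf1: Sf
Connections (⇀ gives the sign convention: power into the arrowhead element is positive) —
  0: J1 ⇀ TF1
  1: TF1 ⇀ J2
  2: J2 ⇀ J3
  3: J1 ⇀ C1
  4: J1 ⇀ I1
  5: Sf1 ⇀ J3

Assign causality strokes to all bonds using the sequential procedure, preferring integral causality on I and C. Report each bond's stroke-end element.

bond 5 |Sf1  (Sf1 (Sf) sets flow on bond)
bond 2 |J3  (J3: last free bond brings effort in)
bond 1 |J2  (J2 needs exactly one e-in)
bond 0 |TF1  (through TF1, causality passes straight; one stroke at TF1)
bond 3 |J1  (prefer integral on C1)
bond 4 |I1  (common-e at J1 fixed by 3)

b0 stroke at TF1
b1 stroke at J2
b2 stroke at J3
b3 stroke at J1
b4 stroke at I1
b5 stroke at Sf1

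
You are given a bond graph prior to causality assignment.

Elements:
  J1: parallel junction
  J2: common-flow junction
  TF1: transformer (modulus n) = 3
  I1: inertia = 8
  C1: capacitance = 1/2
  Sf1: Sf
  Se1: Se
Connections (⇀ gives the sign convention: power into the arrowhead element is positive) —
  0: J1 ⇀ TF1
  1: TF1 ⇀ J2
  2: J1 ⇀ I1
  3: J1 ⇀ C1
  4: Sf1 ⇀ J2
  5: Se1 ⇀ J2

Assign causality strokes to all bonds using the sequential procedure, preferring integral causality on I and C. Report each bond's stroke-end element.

#0 |TF1
#1 |J2
#2 |I1
#3 |J1
#4 |Sf1
#5 |J2

#4 |Sf1  (source Sf1 imposes f)
#5 |J2  (source Se1 imposes e)
#1 |J2  (1-jn J2 has f-setter on 4)
#0 |TF1  (TF TF1: opposite of bond 1)
#2 |I1  (I1: I, integral causality)
#3 |J1  (J1: last free bond brings effort in)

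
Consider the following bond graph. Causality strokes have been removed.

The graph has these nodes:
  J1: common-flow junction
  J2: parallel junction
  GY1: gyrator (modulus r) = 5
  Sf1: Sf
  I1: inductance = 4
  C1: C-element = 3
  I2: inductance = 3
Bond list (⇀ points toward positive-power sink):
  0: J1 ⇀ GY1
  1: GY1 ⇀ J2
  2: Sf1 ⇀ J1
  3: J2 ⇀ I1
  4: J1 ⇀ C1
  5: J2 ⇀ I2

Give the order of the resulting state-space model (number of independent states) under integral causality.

β2 stroke at Sf1  (Sf1 fixes flow; stroke at Sf1)
β0 stroke at J1  (J1: bond 2 brought flow, rest push out)
β4 stroke at J1  (J1 flow already set via bond 2)
β1 stroke at J2  (through GY1, causality inverts; strokes same side of GY1)
β3 stroke at I1  (common-e at J2 fixed by 1)
β5 stroke at I2  (J2: bond 1 brought effort, rest push out)

3  (C1, I1, I2 all integral)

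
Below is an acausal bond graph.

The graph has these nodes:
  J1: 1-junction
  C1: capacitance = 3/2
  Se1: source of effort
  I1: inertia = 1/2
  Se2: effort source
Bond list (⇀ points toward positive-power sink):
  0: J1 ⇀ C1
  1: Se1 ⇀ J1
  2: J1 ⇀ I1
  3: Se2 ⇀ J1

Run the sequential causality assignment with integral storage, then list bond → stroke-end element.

b1 →J1  (Se1 (Se) sets effort on bond)
b3 →J1  (Se2 fixes effort; stroke away)
b0 →J1  (C1: C, integral causality)
b2 →I1  (closing 1-jn rule on J1)

bond 0 →J1
bond 1 →J1
bond 2 →I1
bond 3 →J1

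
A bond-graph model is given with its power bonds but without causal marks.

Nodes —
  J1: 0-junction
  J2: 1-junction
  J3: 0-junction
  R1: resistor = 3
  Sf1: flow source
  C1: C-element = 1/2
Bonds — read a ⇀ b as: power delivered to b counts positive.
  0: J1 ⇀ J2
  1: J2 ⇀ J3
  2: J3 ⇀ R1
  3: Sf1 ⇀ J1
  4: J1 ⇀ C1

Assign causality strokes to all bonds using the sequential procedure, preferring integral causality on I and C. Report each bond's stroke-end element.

bond 3 stroke at Sf1  (Sf1: flow source, stroke at near end)
bond 4 stroke at J1  (C1: C, integral causality)
bond 0 stroke at J2  (common-e at J1 fixed by 4)
bond 1 stroke at J3  (J2 needs exactly one f-in)
bond 2 stroke at R1  (J3 effort already set via bond 1)

b0 |J2
b1 |J3
b2 |R1
b3 |Sf1
b4 |J1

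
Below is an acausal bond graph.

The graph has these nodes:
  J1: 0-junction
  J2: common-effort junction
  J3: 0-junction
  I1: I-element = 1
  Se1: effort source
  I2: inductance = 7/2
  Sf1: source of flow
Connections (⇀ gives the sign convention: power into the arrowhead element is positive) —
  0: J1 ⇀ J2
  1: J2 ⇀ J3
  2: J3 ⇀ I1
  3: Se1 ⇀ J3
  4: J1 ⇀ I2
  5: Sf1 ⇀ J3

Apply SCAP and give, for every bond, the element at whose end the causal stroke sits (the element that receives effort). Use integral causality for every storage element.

β3 →J3  (source Se1 imposes e)
β5 →Sf1  (Sf1 fixes flow; stroke at Sf1)
β1 →J2  (J3 effort already set via bond 3)
β2 →I1  (J3 effort already set via bond 3)
β0 →J1  (J2: bond 1 brought effort, rest push out)
β4 →I2  (common-e at J1 fixed by 0)

bond 0 |J1
bond 1 |J2
bond 2 |I1
bond 3 |J3
bond 4 |I2
bond 5 |Sf1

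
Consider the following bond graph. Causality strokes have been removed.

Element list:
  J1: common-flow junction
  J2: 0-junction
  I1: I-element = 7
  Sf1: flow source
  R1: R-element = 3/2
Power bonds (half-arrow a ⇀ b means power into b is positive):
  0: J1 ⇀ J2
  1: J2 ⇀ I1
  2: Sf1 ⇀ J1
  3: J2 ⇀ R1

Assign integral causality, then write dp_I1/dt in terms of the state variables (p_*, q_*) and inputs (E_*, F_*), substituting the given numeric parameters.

dp_I1/dt = 3*F_Sf1/2 - 3*p_I1/14

b2 stroke at Sf1  (Sf1 fixes flow; stroke at Sf1)
b0 stroke at J1  (common-f at J1 fixed by 2)
b1 stroke at I1  (prefer integral on I1)
b3 stroke at J2  (only one effort-in slot at J2)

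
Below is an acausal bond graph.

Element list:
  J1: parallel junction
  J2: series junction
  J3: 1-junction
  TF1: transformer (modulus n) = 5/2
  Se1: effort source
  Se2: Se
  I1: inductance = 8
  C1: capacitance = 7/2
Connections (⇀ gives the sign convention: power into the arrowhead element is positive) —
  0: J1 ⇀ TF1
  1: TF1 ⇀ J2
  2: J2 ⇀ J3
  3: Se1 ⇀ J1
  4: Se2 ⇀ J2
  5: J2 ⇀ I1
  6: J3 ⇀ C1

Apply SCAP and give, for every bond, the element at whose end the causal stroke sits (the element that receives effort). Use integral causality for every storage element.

#3 stroke at J1  (Se1 (Se) sets effort on bond)
#4 stroke at J2  (source Se2 imposes e)
#0 stroke at TF1  (common-e at J1 fixed by 3)
#1 stroke at J2  (through TF1, causality passes straight; one stroke at TF1)
#5 stroke at I1  (I1: I, integral causality)
#2 stroke at J2  (J2 flow already set via bond 5)
#6 stroke at J3  (J3: bond 2 brought flow, rest push out)

#0 |TF1
#1 |J2
#2 |J2
#3 |J1
#4 |J2
#5 |I1
#6 |J3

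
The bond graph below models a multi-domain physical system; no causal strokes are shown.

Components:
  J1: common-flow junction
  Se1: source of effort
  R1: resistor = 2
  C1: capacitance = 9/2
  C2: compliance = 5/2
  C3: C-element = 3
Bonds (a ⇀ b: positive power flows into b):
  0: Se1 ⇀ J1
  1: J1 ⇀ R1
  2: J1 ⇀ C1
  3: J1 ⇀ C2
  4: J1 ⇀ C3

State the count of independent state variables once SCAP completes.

bond 0 stroke→J1  (Se1 (Se) sets effort on bond)
bond 2 stroke→J1  (C1 outputs effort q/C1)
bond 3 stroke→J1  (C2 integral (e out))
bond 4 stroke→J1  (C3 outputs effort q/C3)
bond 1 stroke→R1  (J1 needs exactly one f-in)

3  (C1, C2, C3 all integral)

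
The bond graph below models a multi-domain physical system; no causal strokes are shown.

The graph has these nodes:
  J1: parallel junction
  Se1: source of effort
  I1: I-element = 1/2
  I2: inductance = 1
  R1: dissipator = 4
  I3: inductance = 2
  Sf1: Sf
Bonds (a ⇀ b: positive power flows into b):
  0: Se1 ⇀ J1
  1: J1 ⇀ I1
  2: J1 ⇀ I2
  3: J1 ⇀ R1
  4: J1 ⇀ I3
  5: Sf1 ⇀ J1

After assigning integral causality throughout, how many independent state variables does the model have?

3  (I1, I2, I3 all integral)

bond 0 →J1  (source Se1 imposes e)
bond 5 →Sf1  (Sf1: flow source, stroke at near end)
bond 1 →I1  (common-e at J1 fixed by 0)
bond 2 →I2  (J1: bond 0 brought effort, rest push out)
bond 3 →R1  (J1: bond 0 brought effort, rest push out)
bond 4 →I3  (0-jn J1 has e-setter on 0)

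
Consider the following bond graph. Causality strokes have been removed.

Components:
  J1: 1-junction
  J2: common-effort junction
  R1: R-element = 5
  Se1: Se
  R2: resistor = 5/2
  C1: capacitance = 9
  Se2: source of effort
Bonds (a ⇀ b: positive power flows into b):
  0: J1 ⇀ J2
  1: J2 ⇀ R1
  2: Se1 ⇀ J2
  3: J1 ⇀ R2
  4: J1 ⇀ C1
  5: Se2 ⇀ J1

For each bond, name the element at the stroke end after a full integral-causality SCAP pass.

β0 stroke→J1
β1 stroke→R1
β2 stroke→J2
β3 stroke→R2
β4 stroke→J1
β5 stroke→J1

β2 stroke→J2  (source Se1 imposes e)
β5 stroke→J1  (source Se2 imposes e)
β0 stroke→J1  (J2 effort already set via bond 2)
β1 stroke→R1  (0-jn J2 has e-setter on 2)
β4 stroke→J1  (C1 integral (e out))
β3 stroke→R2  (J1 needs exactly one f-in)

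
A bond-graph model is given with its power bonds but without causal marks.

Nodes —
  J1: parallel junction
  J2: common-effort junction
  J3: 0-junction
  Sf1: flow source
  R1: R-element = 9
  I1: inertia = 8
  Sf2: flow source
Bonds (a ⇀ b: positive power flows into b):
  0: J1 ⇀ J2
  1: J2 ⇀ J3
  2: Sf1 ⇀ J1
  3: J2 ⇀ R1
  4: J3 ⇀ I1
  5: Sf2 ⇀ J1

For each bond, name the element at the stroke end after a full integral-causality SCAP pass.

bond 2 |Sf1  (Sf1: flow source, stroke at near end)
bond 5 |Sf2  (Sf2 fixes flow; stroke at Sf2)
bond 0 |J1  (only one effort-in slot at J1)
bond 4 |I1  (I1 integral (f out))
bond 1 |J3  (J3: last free bond brings effort in)
bond 3 |J2  (only one effort-in slot at J2)

β0 |J1
β1 |J3
β2 |Sf1
β3 |J2
β4 |I1
β5 |Sf2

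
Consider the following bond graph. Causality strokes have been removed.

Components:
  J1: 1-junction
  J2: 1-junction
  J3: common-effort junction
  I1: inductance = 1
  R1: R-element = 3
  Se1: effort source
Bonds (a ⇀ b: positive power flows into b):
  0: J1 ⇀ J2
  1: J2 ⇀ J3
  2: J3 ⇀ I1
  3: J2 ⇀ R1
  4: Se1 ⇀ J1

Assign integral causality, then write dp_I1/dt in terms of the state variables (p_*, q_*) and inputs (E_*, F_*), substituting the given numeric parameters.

dp_I1/dt = E_Se1 - 3*p_I1

#4 →J1  (source Se1 imposes e)
#0 →J2  (only one flow-in slot at J1)
#2 →I1  (I1 integral (f out))
#1 →J3  (closing 0-jn rule on J3)
#3 →J2  (J2: bond 1 brought flow, rest push out)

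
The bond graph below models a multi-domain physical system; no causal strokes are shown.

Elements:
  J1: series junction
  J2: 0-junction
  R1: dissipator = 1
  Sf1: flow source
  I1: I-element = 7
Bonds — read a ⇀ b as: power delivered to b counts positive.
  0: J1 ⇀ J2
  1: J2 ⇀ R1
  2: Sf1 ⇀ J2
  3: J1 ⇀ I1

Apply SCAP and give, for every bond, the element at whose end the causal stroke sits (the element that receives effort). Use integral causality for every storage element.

bond 0 stroke at J1
bond 1 stroke at J2
bond 2 stroke at Sf1
bond 3 stroke at I1

b2 stroke→Sf1  (Sf1 (Sf) sets flow on bond)
b3 stroke→I1  (I1: I, integral causality)
b0 stroke→J1  (common-f at J1 fixed by 3)
b1 stroke→J2  (closing 0-jn rule on J2)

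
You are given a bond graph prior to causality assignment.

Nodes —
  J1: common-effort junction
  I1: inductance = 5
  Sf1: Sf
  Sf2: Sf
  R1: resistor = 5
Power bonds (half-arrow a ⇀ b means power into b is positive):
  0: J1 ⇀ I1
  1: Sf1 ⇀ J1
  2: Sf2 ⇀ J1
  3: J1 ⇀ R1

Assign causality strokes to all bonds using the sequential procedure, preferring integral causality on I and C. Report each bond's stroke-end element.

β1 stroke at Sf1  (Sf1 fixes flow; stroke at Sf1)
β2 stroke at Sf2  (Sf2 fixes flow; stroke at Sf2)
β0 stroke at I1  (prefer integral on I1)
β3 stroke at J1  (J1 needs exactly one e-in)

b0 |I1
b1 |Sf1
b2 |Sf2
b3 |J1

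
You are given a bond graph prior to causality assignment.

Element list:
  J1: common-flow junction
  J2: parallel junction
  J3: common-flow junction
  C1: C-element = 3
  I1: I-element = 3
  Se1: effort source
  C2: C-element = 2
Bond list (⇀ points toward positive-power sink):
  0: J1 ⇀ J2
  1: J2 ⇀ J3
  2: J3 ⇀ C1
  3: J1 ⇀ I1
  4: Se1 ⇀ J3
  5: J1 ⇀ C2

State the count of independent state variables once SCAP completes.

β4 →J3  (source Se1 imposes e)
β2 →J3  (C1: C, integral causality)
β1 →J2  (closing 1-jn rule on J3)
β0 →J1  (J2: bond 1 brought effort, rest push out)
β3 →I1  (I1 outputs flow p/I1)
β5 →J1  (J1: bond 3 brought flow, rest push out)

3  (C1, C2, I1 all integral)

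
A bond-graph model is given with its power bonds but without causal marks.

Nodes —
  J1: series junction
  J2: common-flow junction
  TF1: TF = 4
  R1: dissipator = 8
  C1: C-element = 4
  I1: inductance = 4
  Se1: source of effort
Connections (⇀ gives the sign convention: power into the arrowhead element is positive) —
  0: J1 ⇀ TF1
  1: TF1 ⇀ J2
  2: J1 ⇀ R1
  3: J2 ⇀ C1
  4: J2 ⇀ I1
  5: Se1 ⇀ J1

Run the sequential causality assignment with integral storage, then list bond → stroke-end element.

#0 →TF1
#1 →J2
#2 →J1
#3 →J2
#4 →I1
#5 →J1

#5 |J1  (Se1 fixes effort; stroke away)
#3 |J2  (prefer integral on C1)
#4 |I1  (I1 outputs flow p/I1)
#1 |J2  (J2: bond 4 brought flow, rest push out)
#0 |TF1  (TF1 one-in-one-out from 1)
#2 |J1  (common-f at J1 fixed by 0)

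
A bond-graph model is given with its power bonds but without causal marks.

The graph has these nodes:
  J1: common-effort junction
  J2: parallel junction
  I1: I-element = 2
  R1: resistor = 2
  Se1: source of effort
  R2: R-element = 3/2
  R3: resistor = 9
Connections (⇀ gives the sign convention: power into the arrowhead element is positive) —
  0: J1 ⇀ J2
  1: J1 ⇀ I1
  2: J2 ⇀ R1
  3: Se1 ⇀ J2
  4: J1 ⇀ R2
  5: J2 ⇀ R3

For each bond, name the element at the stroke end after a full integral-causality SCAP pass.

bond 3 stroke at J2  (Se1 (Se) sets effort on bond)
bond 0 stroke at J1  (common-e at J2 fixed by 3)
bond 2 stroke at R1  (common-e at J2 fixed by 3)
bond 5 stroke at R3  (J2 effort already set via bond 3)
bond 1 stroke at I1  (J1: bond 0 brought effort, rest push out)
bond 4 stroke at R2  (common-e at J1 fixed by 0)

#0 →J1
#1 →I1
#2 →R1
#3 →J2
#4 →R2
#5 →R3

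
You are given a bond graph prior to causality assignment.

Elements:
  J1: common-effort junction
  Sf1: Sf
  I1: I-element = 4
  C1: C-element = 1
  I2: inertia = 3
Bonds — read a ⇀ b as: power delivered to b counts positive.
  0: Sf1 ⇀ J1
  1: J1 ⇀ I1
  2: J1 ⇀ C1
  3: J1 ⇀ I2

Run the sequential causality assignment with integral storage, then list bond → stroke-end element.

β0 →Sf1  (source Sf1 imposes f)
β1 →I1  (I1: I, integral causality)
β2 →J1  (C1 integral (e out))
β3 →I2  (0-jn J1 has e-setter on 2)

#0 stroke at Sf1
#1 stroke at I1
#2 stroke at J1
#3 stroke at I2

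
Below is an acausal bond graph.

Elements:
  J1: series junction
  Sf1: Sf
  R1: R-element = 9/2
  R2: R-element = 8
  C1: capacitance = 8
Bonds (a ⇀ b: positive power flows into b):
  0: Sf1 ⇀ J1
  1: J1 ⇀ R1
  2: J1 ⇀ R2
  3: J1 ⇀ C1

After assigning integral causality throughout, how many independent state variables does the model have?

#0 |Sf1  (Sf1 (Sf) sets flow on bond)
#1 |J1  (common-f at J1 fixed by 0)
#2 |J1  (1-jn J1 has f-setter on 0)
#3 |J1  (J1: bond 0 brought flow, rest push out)

1  (C1 all integral)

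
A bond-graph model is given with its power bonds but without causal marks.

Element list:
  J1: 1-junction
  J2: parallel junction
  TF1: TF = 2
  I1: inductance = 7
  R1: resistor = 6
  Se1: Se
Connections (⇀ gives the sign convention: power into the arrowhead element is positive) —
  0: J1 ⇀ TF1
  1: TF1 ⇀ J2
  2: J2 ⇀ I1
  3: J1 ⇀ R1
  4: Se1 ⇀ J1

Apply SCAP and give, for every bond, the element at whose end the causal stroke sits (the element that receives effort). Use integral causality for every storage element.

#0 |TF1
#1 |J2
#2 |I1
#3 |J1
#4 |J1

b4 →J1  (Se1 (Se) sets effort on bond)
b2 →I1  (I1 integral (f out))
b1 →J2  (J2 needs exactly one e-in)
b0 →TF1  (TF1: transformer flips bond 1)
b3 →J1  (1-jn J1 has f-setter on 0)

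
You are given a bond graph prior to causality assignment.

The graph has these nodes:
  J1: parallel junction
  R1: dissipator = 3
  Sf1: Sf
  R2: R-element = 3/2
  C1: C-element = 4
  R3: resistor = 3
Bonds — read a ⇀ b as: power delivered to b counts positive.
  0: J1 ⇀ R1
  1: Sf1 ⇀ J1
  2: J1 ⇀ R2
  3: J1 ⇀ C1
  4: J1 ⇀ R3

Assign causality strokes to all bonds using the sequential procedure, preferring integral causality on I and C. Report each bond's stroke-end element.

bond 1 |Sf1  (Sf1 fixes flow; stroke at Sf1)
bond 3 |J1  (prefer integral on C1)
bond 0 |R1  (J1: bond 3 brought effort, rest push out)
bond 2 |R2  (J1: bond 3 brought effort, rest push out)
bond 4 |R3  (J1 effort already set via bond 3)

b0 stroke at R1
b1 stroke at Sf1
b2 stroke at R2
b3 stroke at J1
b4 stroke at R3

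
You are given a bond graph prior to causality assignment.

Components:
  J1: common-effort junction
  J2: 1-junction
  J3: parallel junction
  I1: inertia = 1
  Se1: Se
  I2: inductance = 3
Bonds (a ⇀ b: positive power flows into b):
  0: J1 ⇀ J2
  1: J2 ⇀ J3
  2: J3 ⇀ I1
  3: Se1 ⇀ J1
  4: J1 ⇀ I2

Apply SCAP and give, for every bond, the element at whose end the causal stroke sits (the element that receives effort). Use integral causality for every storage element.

β0 →J2
β1 →J3
β2 →I1
β3 →J1
β4 →I2

#3 stroke at J1  (Se1: effort source, stroke at far end)
#0 stroke at J2  (J1 effort already set via bond 3)
#4 stroke at I2  (0-jn J1 has e-setter on 3)
#1 stroke at J3  (J2: last free bond brings flow in)
#2 stroke at I1  (J3: bond 1 brought effort, rest push out)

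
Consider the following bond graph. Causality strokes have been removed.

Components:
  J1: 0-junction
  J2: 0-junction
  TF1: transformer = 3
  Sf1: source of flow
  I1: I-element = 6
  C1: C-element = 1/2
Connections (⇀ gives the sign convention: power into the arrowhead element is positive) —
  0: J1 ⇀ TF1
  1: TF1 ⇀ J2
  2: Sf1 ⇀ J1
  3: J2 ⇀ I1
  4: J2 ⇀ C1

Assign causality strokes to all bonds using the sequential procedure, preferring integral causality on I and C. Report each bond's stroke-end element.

b2 stroke at Sf1  (Sf1 (Sf) sets flow on bond)
b0 stroke at J1  (J1 needs exactly one e-in)
b1 stroke at TF1  (TF1 one-in-one-out from 0)
b3 stroke at I1  (I1 integral (f out))
b4 stroke at J2  (only one effort-in slot at J2)

#0 →J1
#1 →TF1
#2 →Sf1
#3 →I1
#4 →J2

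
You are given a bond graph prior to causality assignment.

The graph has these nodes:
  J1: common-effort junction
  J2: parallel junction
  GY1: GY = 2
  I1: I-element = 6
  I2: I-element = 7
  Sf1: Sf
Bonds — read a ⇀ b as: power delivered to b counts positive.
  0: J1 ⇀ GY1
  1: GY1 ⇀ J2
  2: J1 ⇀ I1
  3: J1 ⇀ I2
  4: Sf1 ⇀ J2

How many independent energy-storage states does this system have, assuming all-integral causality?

2  (I1, I2 all integral)

bond 4 |Sf1  (source Sf1 imposes f)
bond 1 |J2  (J2: last free bond brings effort in)
bond 0 |J1  (GY1: gyrator matches bond 1)
bond 2 |I1  (J1: bond 0 brought effort, rest push out)
bond 3 |I2  (0-jn J1 has e-setter on 0)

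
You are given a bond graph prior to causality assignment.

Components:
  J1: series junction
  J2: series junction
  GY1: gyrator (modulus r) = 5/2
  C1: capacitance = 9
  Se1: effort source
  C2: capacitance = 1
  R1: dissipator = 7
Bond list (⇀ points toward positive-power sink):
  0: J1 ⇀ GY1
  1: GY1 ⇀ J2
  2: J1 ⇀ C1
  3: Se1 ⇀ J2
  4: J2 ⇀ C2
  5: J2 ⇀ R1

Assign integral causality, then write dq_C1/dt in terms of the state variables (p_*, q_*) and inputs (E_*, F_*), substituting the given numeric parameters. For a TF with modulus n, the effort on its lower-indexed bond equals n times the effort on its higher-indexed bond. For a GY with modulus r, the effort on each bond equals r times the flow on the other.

dq_C1/dt = -2*E_Se1/5 - 28*q_C1/225 + 2*q_C2/5

bond 3 →J2  (Se1: effort source, stroke at far end)
bond 2 →J1  (C1: C, integral causality)
bond 0 →GY1  (closing 1-jn rule on J1)
bond 1 →GY1  (GY GY1: same side as bond 0)
bond 4 →J2  (common-f at J2 fixed by 1)
bond 5 →J2  (1-jn J2 has f-setter on 1)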